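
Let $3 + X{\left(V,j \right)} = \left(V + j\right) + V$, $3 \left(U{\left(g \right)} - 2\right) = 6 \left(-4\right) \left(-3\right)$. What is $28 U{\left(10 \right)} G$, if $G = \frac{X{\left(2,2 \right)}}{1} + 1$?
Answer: $2912$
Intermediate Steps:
$U{\left(g \right)} = 26$ ($U{\left(g \right)} = 2 + \frac{6 \left(-4\right) \left(-3\right)}{3} = 2 + \frac{\left(-24\right) \left(-3\right)}{3} = 2 + \frac{1}{3} \cdot 72 = 2 + 24 = 26$)
$X{\left(V,j \right)} = -3 + j + 2 V$ ($X{\left(V,j \right)} = -3 + \left(\left(V + j\right) + V\right) = -3 + \left(j + 2 V\right) = -3 + j + 2 V$)
$G = 4$ ($G = \frac{-3 + 2 + 2 \cdot 2}{1} + 1 = \left(-3 + 2 + 4\right) 1 + 1 = 3 \cdot 1 + 1 = 3 + 1 = 4$)
$28 U{\left(10 \right)} G = 28 \cdot 26 \cdot 4 = 728 \cdot 4 = 2912$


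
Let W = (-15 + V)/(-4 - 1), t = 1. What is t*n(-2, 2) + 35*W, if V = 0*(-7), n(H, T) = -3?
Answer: 102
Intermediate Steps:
V = 0
W = 3 (W = (-15 + 0)/(-4 - 1) = -15/(-5) = -15*(-⅕) = 3)
t*n(-2, 2) + 35*W = 1*(-3) + 35*3 = -3 + 105 = 102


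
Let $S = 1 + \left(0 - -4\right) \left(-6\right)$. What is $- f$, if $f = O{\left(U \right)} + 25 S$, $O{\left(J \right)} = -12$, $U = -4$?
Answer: $587$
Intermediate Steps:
$S = -23$ ($S = 1 + \left(0 + 4\right) \left(-6\right) = 1 + 4 \left(-6\right) = 1 - 24 = -23$)
$f = -587$ ($f = -12 + 25 \left(-23\right) = -12 - 575 = -587$)
$- f = \left(-1\right) \left(-587\right) = 587$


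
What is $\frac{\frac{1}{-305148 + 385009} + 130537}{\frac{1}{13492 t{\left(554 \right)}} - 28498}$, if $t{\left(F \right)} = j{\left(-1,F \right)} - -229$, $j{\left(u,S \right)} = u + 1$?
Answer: $- \frac{32209218417521144}{7031709832185843} \approx -4.5806$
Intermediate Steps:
$j{\left(u,S \right)} = 1 + u$
$t{\left(F \right)} = 229$ ($t{\left(F \right)} = \left(1 - 1\right) - -229 = 0 + 229 = 229$)
$\frac{\frac{1}{-305148 + 385009} + 130537}{\frac{1}{13492 t{\left(554 \right)}} - 28498} = \frac{\frac{1}{-305148 + 385009} + 130537}{\frac{1}{13492 \cdot 229} - 28498} = \frac{\frac{1}{79861} + 130537}{\frac{1}{13492} \cdot \frac{1}{229} - 28498} = \frac{\frac{1}{79861} + 130537}{\frac{1}{3089668} - 28498} = \frac{10424815358}{79861 \left(- \frac{88049358663}{3089668}\right)} = \frac{10424815358}{79861} \left(- \frac{3089668}{88049358663}\right) = - \frac{32209218417521144}{7031709832185843}$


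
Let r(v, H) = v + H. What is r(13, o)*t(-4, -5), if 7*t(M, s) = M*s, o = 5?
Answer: 360/7 ≈ 51.429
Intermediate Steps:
t(M, s) = M*s/7 (t(M, s) = (M*s)/7 = M*s/7)
r(v, H) = H + v
r(13, o)*t(-4, -5) = (5 + 13)*((⅐)*(-4)*(-5)) = 18*(20/7) = 360/7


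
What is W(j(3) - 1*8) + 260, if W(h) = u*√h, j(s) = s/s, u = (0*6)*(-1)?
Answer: 260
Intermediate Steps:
u = 0 (u = 0*(-1) = 0)
j(s) = 1
W(h) = 0 (W(h) = 0*√h = 0)
W(j(3) - 1*8) + 260 = 0 + 260 = 260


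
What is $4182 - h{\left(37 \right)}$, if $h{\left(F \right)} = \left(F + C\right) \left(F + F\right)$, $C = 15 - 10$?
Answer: $1074$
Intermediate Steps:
$C = 5$
$h{\left(F \right)} = 2 F \left(5 + F\right)$ ($h{\left(F \right)} = \left(F + 5\right) \left(F + F\right) = \left(5 + F\right) 2 F = 2 F \left(5 + F\right)$)
$4182 - h{\left(37 \right)} = 4182 - 2 \cdot 37 \left(5 + 37\right) = 4182 - 2 \cdot 37 \cdot 42 = 4182 - 3108 = 1074$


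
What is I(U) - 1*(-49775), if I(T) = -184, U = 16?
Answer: 49591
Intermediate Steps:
I(U) - 1*(-49775) = -184 - 1*(-49775) = -184 + 49775 = 49591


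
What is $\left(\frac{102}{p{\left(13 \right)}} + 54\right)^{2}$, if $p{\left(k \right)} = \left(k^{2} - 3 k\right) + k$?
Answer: $\frac{61214976}{20449} \approx 2993.5$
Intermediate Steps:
$p{\left(k \right)} = k^{2} - 2 k$
$\left(\frac{102}{p{\left(13 \right)}} + 54\right)^{2} = \left(\frac{102}{13 \left(-2 + 13\right)} + 54\right)^{2} = \left(\frac{102}{13 \cdot 11} + 54\right)^{2} = \left(\frac{102}{143} + 54\right)^{2} = \left(\frac{7824}{143}\right)^{2} = \frac{61214976}{20449}$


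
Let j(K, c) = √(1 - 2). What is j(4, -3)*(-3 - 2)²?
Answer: 25*I ≈ 25.0*I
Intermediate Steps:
j(K, c) = I (j(K, c) = √(-1) = I)
j(4, -3)*(-3 - 2)² = I*(-3 - 2)² = I*(-5)² = I*25 = 25*I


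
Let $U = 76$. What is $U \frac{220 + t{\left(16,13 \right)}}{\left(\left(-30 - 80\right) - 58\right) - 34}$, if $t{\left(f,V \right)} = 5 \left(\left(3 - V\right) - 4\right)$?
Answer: $- \frac{5700}{101} \approx -56.436$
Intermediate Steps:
$t{\left(f,V \right)} = -5 - 5 V$ ($t{\left(f,V \right)} = 5 \left(-1 - V\right) = -5 - 5 V$)
$U \frac{220 + t{\left(16,13 \right)}}{\left(\left(-30 - 80\right) - 58\right) - 34} = 76 \frac{220 - 70}{\left(\left(-30 - 80\right) - 58\right) - 34} = 76 \frac{220 - 70}{\left(-110 - 58\right) - 34} = 76 \frac{220 - 70}{-168 - 34} = 76 \frac{150}{-202} = 76 \cdot 150 \left(- \frac{1}{202}\right) = 76 \left(- \frac{75}{101}\right) = - \frac{5700}{101}$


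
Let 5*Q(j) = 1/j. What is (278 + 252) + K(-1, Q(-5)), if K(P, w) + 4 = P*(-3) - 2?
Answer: 527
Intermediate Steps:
Q(j) = 1/(5*j)
K(P, w) = -6 - 3*P (K(P, w) = -4 + (P*(-3) - 2) = -4 + (-3*P - 2) = -4 + (-2 - 3*P) = -6 - 3*P)
(278 + 252) + K(-1, Q(-5)) = (278 + 252) + (-6 - 3*(-1)) = 530 + (-6 + 3) = 530 - 3 = 527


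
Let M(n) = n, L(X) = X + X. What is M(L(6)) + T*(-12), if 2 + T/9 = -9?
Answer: 1200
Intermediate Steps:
T = -99 (T = -18 + 9*(-9) = -18 - 81 = -99)
L(X) = 2*X
M(L(6)) + T*(-12) = 2*6 - 99*(-12) = 12 + 1188 = 1200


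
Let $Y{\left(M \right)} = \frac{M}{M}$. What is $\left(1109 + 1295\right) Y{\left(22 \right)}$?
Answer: $2404$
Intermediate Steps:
$Y{\left(M \right)} = 1$
$\left(1109 + 1295\right) Y{\left(22 \right)} = \left(1109 + 1295\right) 1 = 2404 \cdot 1 = 2404$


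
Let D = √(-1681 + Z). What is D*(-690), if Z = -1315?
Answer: -1380*I*√749 ≈ -37768.0*I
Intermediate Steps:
D = 2*I*√749 (D = √(-1681 - 1315) = √(-2996) = 2*I*√749 ≈ 54.736*I)
D*(-690) = (2*I*√749)*(-690) = -1380*I*√749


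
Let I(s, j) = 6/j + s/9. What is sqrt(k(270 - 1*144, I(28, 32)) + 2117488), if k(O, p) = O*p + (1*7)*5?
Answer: 11*sqrt(280058)/4 ≈ 1455.3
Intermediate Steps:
I(s, j) = 6/j + s/9 (I(s, j) = 6/j + s*(1/9) = 6/j + s/9)
k(O, p) = 35 + O*p (k(O, p) = O*p + 7*5 = O*p + 35 = 35 + O*p)
sqrt(k(270 - 1*144, I(28, 32)) + 2117488) = sqrt((35 + (270 - 1*144)*(6/32 + (1/9)*28)) + 2117488) = sqrt((35 + (270 - 144)*(6*(1/32) + 28/9)) + 2117488) = sqrt((35 + 126*(3/16 + 28/9)) + 2117488) = sqrt((35 + 126*(475/144)) + 2117488) = sqrt((35 + 3325/8) + 2117488) = sqrt(3605/8 + 2117488) = sqrt(16943509/8) = 11*sqrt(280058)/4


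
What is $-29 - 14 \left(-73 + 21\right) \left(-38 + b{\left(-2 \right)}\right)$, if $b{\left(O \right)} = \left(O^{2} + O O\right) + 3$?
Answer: $-19685$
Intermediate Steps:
$b{\left(O \right)} = 3 + 2 O^{2}$ ($b{\left(O \right)} = \left(O^{2} + O^{2}\right) + 3 = 2 O^{2} + 3 = 3 + 2 O^{2}$)
$-29 - 14 \left(-73 + 21\right) \left(-38 + b{\left(-2 \right)}\right) = -29 - 14 \left(-73 + 21\right) \left(-38 + \left(3 + 2 \left(-2\right)^{2}\right)\right) = -29 - 14 \left(- 52 \left(-38 + \left(3 + 2 \cdot 4\right)\right)\right) = -29 - 14 \left(- 52 \left(-38 + \left(3 + 8\right)\right)\right) = -29 - 14 \left(- 52 \left(-38 + 11\right)\right) = -29 - 14 \left(\left(-52\right) \left(-27\right)\right) = -29 - 19656 = -19685$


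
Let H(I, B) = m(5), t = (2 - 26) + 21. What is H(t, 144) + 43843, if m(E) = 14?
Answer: 43857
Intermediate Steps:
t = -3 (t = -24 + 21 = -3)
H(I, B) = 14
H(t, 144) + 43843 = 14 + 43843 = 43857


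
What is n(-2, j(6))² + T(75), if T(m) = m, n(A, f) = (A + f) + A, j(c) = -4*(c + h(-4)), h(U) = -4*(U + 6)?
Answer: 91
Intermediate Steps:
h(U) = -24 - 4*U (h(U) = -4*(6 + U) = -24 - 4*U)
j(c) = 32 - 4*c (j(c) = -4*(c + (-24 - 4*(-4))) = -4*(c + (-24 + 16)) = -4*(c - 8) = -4*(-8 + c) = 32 - 4*c)
n(A, f) = f + 2*A
n(-2, j(6))² + T(75) = ((32 - 4*6) + 2*(-2))² + 75 = ((32 - 24) - 4)² + 75 = (8 - 4)² + 75 = 4² + 75 = 16 + 75 = 91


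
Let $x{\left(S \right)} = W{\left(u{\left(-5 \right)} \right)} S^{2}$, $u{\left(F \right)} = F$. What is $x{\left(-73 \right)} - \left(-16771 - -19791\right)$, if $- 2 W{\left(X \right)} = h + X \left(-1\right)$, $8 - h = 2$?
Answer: $- \frac{64659}{2} \approx -32330.0$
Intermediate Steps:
$h = 6$ ($h = 8 - 2 = 6$)
$W{\left(X \right)} = -3 + \frac{X}{2}$ ($W{\left(X \right)} = - \frac{6 + X \left(-1\right)}{2} = - \frac{6 - X}{2} = -3 + \frac{X}{2}$)
$x{\left(S \right)} = - \frac{11 S^{2}}{2}$ ($x{\left(S \right)} = \left(-3 + \frac{1}{2} \left(-5\right)\right) S^{2} = \left(-3 - \frac{5}{2}\right) S^{2} = - \frac{11 S^{2}}{2}$)
$x{\left(-73 \right)} - \left(-16771 - -19791\right) = - \frac{11 \left(-73\right)^{2}}{2} - \left(-16771 - -19791\right) = \left(- \frac{11}{2}\right) 5329 - \left(-16771 + 19791\right) = - \frac{58619}{2} - 3020 = - \frac{64659}{2}$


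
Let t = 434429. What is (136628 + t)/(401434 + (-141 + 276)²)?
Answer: 571057/419659 ≈ 1.3608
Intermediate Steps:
(136628 + t)/(401434 + (-141 + 276)²) = (136628 + 434429)/(401434 + (-141 + 276)²) = 571057/(401434 + 135²) = 571057/(401434 + 18225) = 571057/419659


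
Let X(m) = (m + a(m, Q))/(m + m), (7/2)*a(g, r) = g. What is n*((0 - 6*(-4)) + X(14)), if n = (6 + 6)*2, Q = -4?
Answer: 4140/7 ≈ 591.43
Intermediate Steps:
a(g, r) = 2*g/7
X(m) = 9/14 (X(m) = (m + 2*m/7)/(m + m) = (9*m/7)/((2*m)) = (9*m/7)*(1/(2*m)) = 9/14)
n = 24 (n = 12*2 = 24)
n*((0 - 6*(-4)) + X(14)) = 24*((0 - 6*(-4)) + 9/14) = 24*((0 + 24) + 9/14) = 24*(24 + 9/14) = 24*(345/14) = 4140/7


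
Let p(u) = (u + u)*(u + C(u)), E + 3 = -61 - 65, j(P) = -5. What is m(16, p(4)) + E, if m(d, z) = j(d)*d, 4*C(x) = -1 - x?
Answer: -209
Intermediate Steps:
C(x) = -¼ - x/4 (C(x) = (-1 - x)/4 = -¼ - x/4)
E = -129 (E = -3 + (-61 - 65) = -3 - 126 = -129)
p(u) = 2*u*(-¼ + 3*u/4) (p(u) = (u + u)*(u + (-¼ - u/4)) = (2*u)*(-¼ + 3*u/4) = 2*u*(-¼ + 3*u/4))
m(d, z) = -5*d
m(16, p(4)) + E = -5*16 - 129 = -80 - 129 = -209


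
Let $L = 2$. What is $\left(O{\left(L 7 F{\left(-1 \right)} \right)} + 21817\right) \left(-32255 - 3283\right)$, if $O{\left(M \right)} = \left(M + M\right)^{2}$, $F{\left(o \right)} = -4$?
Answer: $-1221121218$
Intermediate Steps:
$O{\left(M \right)} = 4 M^{2}$ ($O{\left(M \right)} = \left(2 M\right)^{2} = 4 M^{2}$)
$\left(O{\left(L 7 F{\left(-1 \right)} \right)} + 21817\right) \left(-32255 - 3283\right) = \left(4 \left(2 \cdot 7 \left(-4\right)\right)^{2} + 21817\right) \left(-32255 - 3283\right) = \left(4 \left(14 \left(-4\right)\right)^{2} + 21817\right) \left(-35538\right) = \left(4 \left(-56\right)^{2} + 21817\right) \left(-35538\right) = \left(4 \cdot 3136 + 21817\right) \left(-35538\right) = \left(12544 + 21817\right) \left(-35538\right) = 34361 \left(-35538\right) = -1221121218$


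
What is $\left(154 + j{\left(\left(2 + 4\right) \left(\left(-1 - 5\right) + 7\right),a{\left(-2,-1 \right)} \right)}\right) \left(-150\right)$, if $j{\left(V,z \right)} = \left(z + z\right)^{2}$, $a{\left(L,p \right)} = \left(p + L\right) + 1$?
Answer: $-25500$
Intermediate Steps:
$a{\left(L,p \right)} = 1 + L + p$ ($a{\left(L,p \right)} = \left(L + p\right) + 1 = 1 + L + p$)
$j{\left(V,z \right)} = 4 z^{2}$ ($j{\left(V,z \right)} = \left(2 z\right)^{2} = 4 z^{2}$)
$\left(154 + j{\left(\left(2 + 4\right) \left(\left(-1 - 5\right) + 7\right),a{\left(-2,-1 \right)} \right)}\right) \left(-150\right) = \left(154 + 4 \left(1 - 2 - 1\right)^{2}\right) \left(-150\right) = \left(154 + 4 \left(-2\right)^{2}\right) \left(-150\right) = \left(154 + 4 \cdot 4\right) \left(-150\right) = \left(154 + 16\right) \left(-150\right) = 170 \left(-150\right) = -25500$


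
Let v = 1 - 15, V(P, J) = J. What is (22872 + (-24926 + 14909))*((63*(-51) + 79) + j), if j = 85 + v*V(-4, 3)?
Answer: -39734805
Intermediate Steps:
v = -14
j = 43 (j = 85 - 14*3 = 85 - 42 = 43)
(22872 + (-24926 + 14909))*((63*(-51) + 79) + j) = (22872 + (-24926 + 14909))*((63*(-51) + 79) + 43) = (22872 - 10017)*((-3213 + 79) + 43) = 12855*(-3134 + 43) = 12855*(-3091) = -39734805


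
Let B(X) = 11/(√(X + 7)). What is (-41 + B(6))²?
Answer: 21974/13 - 902*√13/13 ≈ 1440.1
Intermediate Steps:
B(X) = 11/√(7 + X) (B(X) = 11/(√(7 + X)) = 11/√(7 + X))
(-41 + B(6))² = (-41 + 11/√(7 + 6))² = (-41 + 11/√13)² = (-41 + 11*(√13/13))² = (-41 + 11*√13/13)²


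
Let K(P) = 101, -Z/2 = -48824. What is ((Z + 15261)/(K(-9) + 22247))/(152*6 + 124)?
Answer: 112909/23152528 ≈ 0.0048767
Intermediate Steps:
Z = 97648 (Z = -2*(-48824) = 97648)
((Z + 15261)/(K(-9) + 22247))/(152*6 + 124) = ((97648 + 15261)/(101 + 22247))/(152*6 + 124) = (112909/22348)/(912 + 124) = (112909*(1/22348))/1036 = (112909/22348)*(1/1036) = 112909/23152528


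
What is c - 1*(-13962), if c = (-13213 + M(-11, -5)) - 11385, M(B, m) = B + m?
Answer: -10652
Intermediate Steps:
c = -24614 (c = (-13213 + (-11 - 5)) - 11385 = (-13213 - 16) - 11385 = -13229 - 11385 = -24614)
c - 1*(-13962) = -24614 - 1*(-13962) = -24614 + 13962 = -10652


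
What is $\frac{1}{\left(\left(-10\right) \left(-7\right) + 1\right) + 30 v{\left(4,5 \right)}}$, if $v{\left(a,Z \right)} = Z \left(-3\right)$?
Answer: $- \frac{1}{379} \approx -0.0026385$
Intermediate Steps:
$v{\left(a,Z \right)} = - 3 Z$
$\frac{1}{\left(\left(-10\right) \left(-7\right) + 1\right) + 30 v{\left(4,5 \right)}} = \frac{1}{\left(\left(-10\right) \left(-7\right) + 1\right) + 30 \left(\left(-3\right) 5\right)} = \frac{1}{\left(70 + 1\right) + 30 \left(-15\right)} = \frac{1}{71 - 450} = \frac{1}{-379} = - \frac{1}{379}$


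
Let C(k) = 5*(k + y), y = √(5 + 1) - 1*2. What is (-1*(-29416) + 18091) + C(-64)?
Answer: 47177 + 5*√6 ≈ 47189.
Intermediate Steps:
y = -2 + √6 (y = √6 - 2 = -2 + √6 ≈ 0.44949)
C(k) = -10 + 5*k + 5*√6 (C(k) = 5*(k + (-2 + √6)) = 5*(-2 + k + √6) = -10 + 5*k + 5*√6)
(-1*(-29416) + 18091) + C(-64) = (-1*(-29416) + 18091) + (-10 + 5*(-64) + 5*√6) = (29416 + 18091) + (-10 - 320 + 5*√6) = 47507 + (-330 + 5*√6) = 47177 + 5*√6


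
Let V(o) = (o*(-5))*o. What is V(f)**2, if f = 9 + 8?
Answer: 2088025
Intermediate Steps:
f = 17
V(o) = -5*o**2 (V(o) = (-5*o)*o = -5*o**2)
V(f)**2 = (-5*17**2)**2 = (-5*289)**2 = (-1445)**2 = 2088025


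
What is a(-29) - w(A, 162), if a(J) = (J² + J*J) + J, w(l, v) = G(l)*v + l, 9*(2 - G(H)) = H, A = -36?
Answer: 717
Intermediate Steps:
G(H) = 2 - H/9
w(l, v) = l + v*(2 - l/9) (w(l, v) = (2 - l/9)*v + l = v*(2 - l/9) + l = l + v*(2 - l/9))
a(J) = J + 2*J² (a(J) = (J² + J²) + J = 2*J² + J = J + 2*J²)
a(-29) - w(A, 162) = -29*(1 + 2*(-29)) - (-36 - ⅑*162*(-18 - 36)) = -29*(1 - 58) - (-36 - ⅑*162*(-54)) = -29*(-57) - (-36 + 972) = 1653 - 1*936 = 1653 - 936 = 717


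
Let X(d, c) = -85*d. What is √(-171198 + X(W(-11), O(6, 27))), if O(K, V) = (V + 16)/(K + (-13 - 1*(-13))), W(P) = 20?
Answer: I*√172898 ≈ 415.81*I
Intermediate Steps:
O(K, V) = (16 + V)/K (O(K, V) = (16 + V)/(K + (-13 + 13)) = (16 + V)/(K + 0) = (16 + V)/K)
√(-171198 + X(W(-11), O(6, 27))) = √(-171198 - 85*20) = √(-171198 - 1700) = √(-172898) = I*√172898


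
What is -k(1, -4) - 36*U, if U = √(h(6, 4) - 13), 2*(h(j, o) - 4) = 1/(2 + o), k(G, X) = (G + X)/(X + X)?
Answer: -3/8 - 6*I*√321 ≈ -0.375 - 107.5*I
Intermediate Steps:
k(G, X) = (G + X)/(2*X) (k(G, X) = (G + X)/((2*X)) = (G + X)*(1/(2*X)) = (G + X)/(2*X))
h(j, o) = 4 + 1/(2*(2 + o))
U = I*√321/6 (U = √((17 + 8*4)/(2*(2 + 4)) - 13) = √((½)*(17 + 32)/6 - 13) = √((½)*(⅙)*49 - 13) = √(49/12 - 13) = √(-107/12) = I*√321/6 ≈ 2.9861*I)
-k(1, -4) - 36*U = -(1 - 4)/(2*(-4)) - 6*I*√321 = -(-1)*(-3)/(2*4) - 6*I*√321 = -1*3/8 - 6*I*√321 = -3/8 - 6*I*√321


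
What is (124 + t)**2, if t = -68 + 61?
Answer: 13689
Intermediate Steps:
t = -7
(124 + t)**2 = (124 - 7)**2 = 117**2 = 13689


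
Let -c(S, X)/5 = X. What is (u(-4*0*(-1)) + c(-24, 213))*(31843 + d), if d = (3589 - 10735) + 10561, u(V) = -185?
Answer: -44072500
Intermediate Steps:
c(S, X) = -5*X
d = 3415 (d = -7146 + 10561 = 3415)
(u(-4*0*(-1)) + c(-24, 213))*(31843 + d) = (-185 - 5*213)*(31843 + 3415) = (-185 - 1065)*35258 = -1250*35258 = -44072500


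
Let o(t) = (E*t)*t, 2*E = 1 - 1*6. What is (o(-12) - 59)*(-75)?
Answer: 31425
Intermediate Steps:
E = -5/2 (E = (1 - 1*6)/2 = (1 - 6)/2 = (½)*(-5) = -5/2 ≈ -2.5000)
o(t) = -5*t²/2 (o(t) = (-5*t/2)*t = -5*t²/2)
(o(-12) - 59)*(-75) = (-5/2*(-12)² - 59)*(-75) = (-5/2*144 - 59)*(-75) = (-360 - 59)*(-75) = -419*(-75) = 31425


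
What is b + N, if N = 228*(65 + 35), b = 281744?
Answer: 304544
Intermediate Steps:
N = 22800 (N = 228*100 = 22800)
b + N = 281744 + 22800 = 304544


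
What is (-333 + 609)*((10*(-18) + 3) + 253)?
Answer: 20976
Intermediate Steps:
(-333 + 609)*((10*(-18) + 3) + 253) = 276*((-180 + 3) + 253) = 276*(-177 + 253) = 276*76 = 20976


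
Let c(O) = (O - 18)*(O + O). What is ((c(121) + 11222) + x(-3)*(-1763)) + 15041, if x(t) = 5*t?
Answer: 77634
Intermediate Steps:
c(O) = 2*O*(-18 + O) (c(O) = (-18 + O)*(2*O) = 2*O*(-18 + O))
((c(121) + 11222) + x(-3)*(-1763)) + 15041 = ((2*121*(-18 + 121) + 11222) + (5*(-3))*(-1763)) + 15041 = ((2*121*103 + 11222) - 15*(-1763)) + 15041 = ((24926 + 11222) + 26445) + 15041 = (36148 + 26445) + 15041 = 62593 + 15041 = 77634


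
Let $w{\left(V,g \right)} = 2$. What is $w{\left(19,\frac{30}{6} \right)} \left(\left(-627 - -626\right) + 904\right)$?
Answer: $1806$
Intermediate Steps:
$w{\left(19,\frac{30}{6} \right)} \left(\left(-627 - -626\right) + 904\right) = 2 \left(\left(-627 - -626\right) + 904\right) = 2 \left(\left(-627 + 626\right) + 904\right) = 2 \left(-1 + 904\right) = 2 \cdot 903 = 1806$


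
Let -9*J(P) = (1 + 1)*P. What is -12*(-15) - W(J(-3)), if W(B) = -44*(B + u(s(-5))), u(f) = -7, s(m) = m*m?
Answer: -296/3 ≈ -98.667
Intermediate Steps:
J(P) = -2*P/9 (J(P) = -(1 + 1)*P/9 = -2*P/9)
s(m) = m²
W(B) = 308 - 44*B (W(B) = -44*(B - 7) = -44*(-7 + B) = 308 - 44*B)
-12*(-15) - W(J(-3)) = -12*(-15) - (308 - (-88)*(-3)/9) = 180 - (308 - 44*⅔) = 180 - (308 - 88/3) = 180 - 1*836/3 = 180 - 836/3 = -296/3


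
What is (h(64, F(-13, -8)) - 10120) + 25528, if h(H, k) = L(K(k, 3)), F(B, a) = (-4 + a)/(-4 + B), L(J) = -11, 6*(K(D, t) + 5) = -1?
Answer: 15397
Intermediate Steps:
K(D, t) = -31/6 (K(D, t) = -5 + (⅙)*(-1) = -5 - ⅙ = -31/6)
F(B, a) = (-4 + a)/(-4 + B)
h(H, k) = -11
(h(64, F(-13, -8)) - 10120) + 25528 = (-11 - 10120) + 25528 = -10131 + 25528 = 15397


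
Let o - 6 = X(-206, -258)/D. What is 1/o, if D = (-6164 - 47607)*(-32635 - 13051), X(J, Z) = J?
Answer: 1228290953/7369745615 ≈ 0.16667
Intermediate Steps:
D = 2456581906 (D = -53771*(-45686) = 2456581906)
o = 7369745615/1228290953 (o = 6 - 206/2456581906 = 6 - 206*1/2456581906 = 6 - 103/1228290953 = 7369745615/1228290953 ≈ 6.0000)
1/o = 1/(7369745615/1228290953) = 1228290953/7369745615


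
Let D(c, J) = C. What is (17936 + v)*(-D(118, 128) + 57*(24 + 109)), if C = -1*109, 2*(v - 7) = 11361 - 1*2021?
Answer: 173893970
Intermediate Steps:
v = 4677 (v = 7 + (11361 - 1*2021)/2 = 7 + (11361 - 2021)/2 = 7 + (½)*9340 = 7 + 4670 = 4677)
C = -109
D(c, J) = -109
(17936 + v)*(-D(118, 128) + 57*(24 + 109)) = (17936 + 4677)*(-1*(-109) + 57*(24 + 109)) = 22613*(109 + 57*133) = 22613*(109 + 7581) = 22613*7690 = 173893970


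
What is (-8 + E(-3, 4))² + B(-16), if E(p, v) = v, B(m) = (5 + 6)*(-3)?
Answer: -17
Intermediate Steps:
B(m) = -33 (B(m) = 11*(-3) = -33)
(-8 + E(-3, 4))² + B(-16) = (-8 + 4)² - 33 = (-4)² - 33 = 16 - 33 = -17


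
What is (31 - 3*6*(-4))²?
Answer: 10609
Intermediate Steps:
(31 - 3*6*(-4))² = (31 - 18*(-4))² = (31 + 72)² = 103² = 10609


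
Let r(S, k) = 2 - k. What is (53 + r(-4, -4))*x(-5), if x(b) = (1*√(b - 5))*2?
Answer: 118*I*√10 ≈ 373.15*I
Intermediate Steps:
x(b) = 2*√(-5 + b) (x(b) = (1*√(-5 + b))*2 = √(-5 + b)*2 = 2*√(-5 + b))
(53 + r(-4, -4))*x(-5) = (53 + (2 - 1*(-4)))*(2*√(-5 - 5)) = (53 + (2 + 4))*(2*√(-10)) = (53 + 6)*(2*(I*√10)) = 59*(2*I*√10) = 118*I*√10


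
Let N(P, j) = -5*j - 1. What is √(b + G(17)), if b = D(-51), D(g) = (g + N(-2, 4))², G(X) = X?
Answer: √5201 ≈ 72.118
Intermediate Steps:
N(P, j) = -1 - 5*j
D(g) = (-21 + g)² (D(g) = (g + (-1 - 5*4))² = (g + (-1 - 20))² = (g - 21)² = (-21 + g)²)
b = 5184 (b = (-21 - 51)² = (-72)² = 5184)
√(b + G(17)) = √(5184 + 17) = √5201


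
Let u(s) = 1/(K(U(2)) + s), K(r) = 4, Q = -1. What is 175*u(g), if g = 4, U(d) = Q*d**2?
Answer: 175/8 ≈ 21.875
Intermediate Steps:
U(d) = -d**2
u(s) = 1/(4 + s)
175*u(g) = 175/(4 + 4) = 175/8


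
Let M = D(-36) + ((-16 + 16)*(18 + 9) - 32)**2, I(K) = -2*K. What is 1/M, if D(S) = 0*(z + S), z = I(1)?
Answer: 1/1024 ≈ 0.00097656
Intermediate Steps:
z = -2 (z = -2*1 = -2)
D(S) = 0 (D(S) = 0*(-2 + S) = 0)
M = 1024 (M = 0 + ((-16 + 16)*(18 + 9) - 32)**2 = 0 + (0*27 - 32)**2 = 0 + (0 - 32)**2 = 0 + (-32)**2 = 0 + 1024 = 1024)
1/M = 1/1024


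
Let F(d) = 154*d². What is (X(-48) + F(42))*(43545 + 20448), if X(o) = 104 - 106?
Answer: 17383954422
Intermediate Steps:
X(o) = -2
(X(-48) + F(42))*(43545 + 20448) = (-2 + 154*42²)*(43545 + 20448) = (-2 + 154*1764)*63993 = (-2 + 271656)*63993 = 271654*63993 = 17383954422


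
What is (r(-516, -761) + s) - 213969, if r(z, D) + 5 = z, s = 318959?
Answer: 104469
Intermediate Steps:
r(z, D) = -5 + z
(r(-516, -761) + s) - 213969 = ((-5 - 516) + 318959) - 213969 = (-521 + 318959) - 213969 = 318438 - 213969 = 104469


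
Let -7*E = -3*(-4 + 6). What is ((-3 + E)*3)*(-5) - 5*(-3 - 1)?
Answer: 365/7 ≈ 52.143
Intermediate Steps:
E = 6/7 (E = -(-3)*(-4 + 6)/7 = -(-3)*2/7 = -⅐*(-6) = 6/7 ≈ 0.85714)
((-3 + E)*3)*(-5) - 5*(-3 - 1) = ((-3 + 6/7)*3)*(-5) - 5*(-3 - 1) = -15/7*3*(-5) - 5*(-4) = -45/7*(-5) + 20 = 225/7 + 20 = 365/7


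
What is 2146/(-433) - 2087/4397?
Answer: -10339633/1903901 ≈ -5.4308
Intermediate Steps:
2146/(-433) - 2087/4397 = 2146*(-1/433) - 2087*1/4397 = -2146/433 - 2087/4397 = -10339633/1903901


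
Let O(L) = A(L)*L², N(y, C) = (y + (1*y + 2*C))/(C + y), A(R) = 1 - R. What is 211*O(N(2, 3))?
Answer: -844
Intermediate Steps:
N(y, C) = (2*C + 2*y)/(C + y) (N(y, C) = (y + (y + 2*C))/(C + y) = (2*C + 2*y)/(C + y))
O(L) = L²*(1 - L) (O(L) = (1 - L)*L² = L²*(1 - L))
211*O(N(2, 3)) = 211*(2²*(1 - 1*2)) = 211*(4*(1 - 2)) = 211*(4*(-1)) = 211*(-4) = -844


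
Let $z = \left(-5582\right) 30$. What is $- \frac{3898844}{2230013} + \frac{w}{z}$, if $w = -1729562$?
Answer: $\frac{1602022664033}{186718988490} \approx 8.5799$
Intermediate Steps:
$z = -167460$
$- \frac{3898844}{2230013} + \frac{w}{z} = - \frac{3898844}{2230013} - \frac{1729562}{-167460} = \left(-3898844\right) \frac{1}{2230013} - - \frac{864781}{83730} = - \frac{3898844}{2230013} + \frac{864781}{83730} = \frac{1602022664033}{186718988490}$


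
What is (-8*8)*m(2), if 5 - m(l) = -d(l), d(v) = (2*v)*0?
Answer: -320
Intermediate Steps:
d(v) = 0
m(l) = 5 (m(l) = 5 - (-1)*0 = 5 - 1*0 = 5 + 0 = 5)
(-8*8)*m(2) = -8*8*5 = -64*5 = -320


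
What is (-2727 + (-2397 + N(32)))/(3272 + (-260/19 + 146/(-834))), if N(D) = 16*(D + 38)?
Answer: -31723692/25814249 ≈ -1.2289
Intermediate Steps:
N(D) = 608 + 16*D (N(D) = 16*(38 + D) = 608 + 16*D)
(-2727 + (-2397 + N(32)))/(3272 + (-260/19 + 146/(-834))) = (-2727 + (-2397 + (608 + 16*32)))/(3272 + (-260/19 + 146/(-834))) = (-2727 + (-2397 + (608 + 512)))/(3272 + (-260*1/19 + 146*(-1/834))) = (-2727 + (-2397 + 1120))/(3272 + (-260/19 - 73/417)) = (-2727 - 1277)/(3272 - 109807/7923) = -4004/25814249/7923 = -4004*7923/25814249 = -31723692/25814249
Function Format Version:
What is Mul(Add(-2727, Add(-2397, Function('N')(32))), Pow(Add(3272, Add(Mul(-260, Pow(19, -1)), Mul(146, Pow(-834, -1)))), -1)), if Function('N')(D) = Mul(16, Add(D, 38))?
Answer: Rational(-31723692, 25814249) ≈ -1.2289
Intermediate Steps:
Function('N')(D) = Add(608, Mul(16, D)) (Function('N')(D) = Mul(16, Add(38, D)) = Add(608, Mul(16, D)))
Mul(Add(-2727, Add(-2397, Function('N')(32))), Pow(Add(3272, Add(Mul(-260, Pow(19, -1)), Mul(146, Pow(-834, -1)))), -1)) = Mul(Add(-2727, Add(-2397, Add(608, Mul(16, 32)))), Pow(Add(3272, Add(Mul(-260, Pow(19, -1)), Mul(146, Pow(-834, -1)))), -1)) = Mul(Add(-2727, Add(-2397, Add(608, 512))), Pow(Add(3272, Add(Mul(-260, Rational(1, 19)), Mul(146, Rational(-1, 834)))), -1)) = Mul(Add(-2727, Add(-2397, 1120)), Pow(Add(3272, Add(Rational(-260, 19), Rational(-73, 417))), -1)) = Mul(Add(-2727, -1277), Pow(Add(3272, Rational(-109807, 7923)), -1)) = Mul(-4004, Pow(Rational(25814249, 7923), -1)) = Mul(-4004, Rational(7923, 25814249)) = Rational(-31723692, 25814249)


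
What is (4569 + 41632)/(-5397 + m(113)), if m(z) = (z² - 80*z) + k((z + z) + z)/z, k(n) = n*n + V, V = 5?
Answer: -5220713/73558 ≈ -70.974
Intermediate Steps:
k(n) = 5 + n² (k(n) = n*n + 5 = n² + 5 = 5 + n²)
m(z) = z² - 80*z + (5 + 9*z²)/z (m(z) = (z² - 80*z) + (5 + ((z + z) + z)²)/z = (z² - 80*z) + (5 + (2*z + z)²)/z = (z² - 80*z) + (5 + (3*z)²)/z = (z² - 80*z) + (5 + 9*z²)/z = z² - 80*z + (5 + 9*z²)/z)
(4569 + 41632)/(-5397 + m(113)) = (4569 + 41632)/(-5397 + (113² - 71*113 + 5/113)) = 46201/(-5397 + (12769 - 8023 + 5*(1/113))) = 46201/(-5397 + (12769 - 8023 + 5/113)) = 46201/(-5397 + 536303/113) = 46201/(-73558/113) = 46201*(-113/73558) = -5220713/73558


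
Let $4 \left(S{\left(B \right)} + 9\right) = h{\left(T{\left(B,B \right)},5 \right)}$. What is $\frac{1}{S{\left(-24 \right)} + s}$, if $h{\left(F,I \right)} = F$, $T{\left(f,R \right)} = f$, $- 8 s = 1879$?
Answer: $- \frac{8}{1999} \approx -0.004002$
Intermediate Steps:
$s = - \frac{1879}{8}$ ($s = \left(- \frac{1}{8}\right) 1879 = - \frac{1879}{8} \approx -234.88$)
$S{\left(B \right)} = -9 + \frac{B}{4}$
$\frac{1}{S{\left(-24 \right)} + s} = \frac{1}{\left(-9 + \frac{1}{4} \left(-24\right)\right) - \frac{1879}{8}} = \frac{1}{\left(-9 - 6\right) - \frac{1879}{8}} = \frac{1}{-15 - \frac{1879}{8}} = \frac{1}{- \frac{1999}{8}} = - \frac{8}{1999}$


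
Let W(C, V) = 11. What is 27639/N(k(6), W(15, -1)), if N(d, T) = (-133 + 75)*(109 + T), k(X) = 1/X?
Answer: -9213/2320 ≈ -3.9711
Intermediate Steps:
N(d, T) = -6322 - 58*T (N(d, T) = -58*(109 + T) = -6322 - 58*T)
27639/N(k(6), W(15, -1)) = 27639/(-6322 - 58*11) = 27639/(-6322 - 638) = 27639/(-6960) = 27639*(-1/6960) = -9213/2320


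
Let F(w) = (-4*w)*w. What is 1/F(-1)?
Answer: -¼ ≈ -0.25000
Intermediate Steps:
F(w) = -4*w²
1/F(-1) = 1/(-4*(-1)²) = 1/(-4*1) = 1/(-4) = -¼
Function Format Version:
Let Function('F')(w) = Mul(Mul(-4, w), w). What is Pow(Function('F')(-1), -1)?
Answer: Rational(-1, 4) ≈ -0.25000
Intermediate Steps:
Function('F')(w) = Mul(-4, Pow(w, 2))
Pow(Function('F')(-1), -1) = Pow(Mul(-4, Pow(-1, 2)), -1) = Pow(Mul(-4, 1), -1) = Pow(-4, -1) = Rational(-1, 4)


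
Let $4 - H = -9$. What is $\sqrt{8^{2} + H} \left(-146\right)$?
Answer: $- 146 \sqrt{77} \approx -1281.1$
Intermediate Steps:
$H = 13$ ($H = 4 - -9 = 4 + 9 = 13$)
$\sqrt{8^{2} + H} \left(-146\right) = \sqrt{8^{2} + 13} \left(-146\right) = \sqrt{64 + 13} \left(-146\right) = \sqrt{77} \left(-146\right) = - 146 \sqrt{77}$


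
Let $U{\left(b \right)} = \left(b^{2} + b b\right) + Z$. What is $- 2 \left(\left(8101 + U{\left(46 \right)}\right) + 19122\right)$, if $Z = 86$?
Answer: $-63082$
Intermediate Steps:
$U{\left(b \right)} = 86 + 2 b^{2}$ ($U{\left(b \right)} = \left(b^{2} + b b\right) + 86 = \left(b^{2} + b^{2}\right) + 86 = 2 b^{2} + 86 = 86 + 2 b^{2}$)
$- 2 \left(\left(8101 + U{\left(46 \right)}\right) + 19122\right) = - 2 \left(\left(8101 + \left(86 + 2 \cdot 46^{2}\right)\right) + 19122\right) = - 2 \left(\left(8101 + \left(86 + 2 \cdot 2116\right)\right) + 19122\right) = - 2 \left(\left(8101 + \left(86 + 4232\right)\right) + 19122\right) = - 2 \left(\left(8101 + 4318\right) + 19122\right) = - 2 \left(12419 + 19122\right) = \left(-2\right) 31541 = -63082$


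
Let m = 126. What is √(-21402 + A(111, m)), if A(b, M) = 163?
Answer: I*√21239 ≈ 145.74*I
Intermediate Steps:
√(-21402 + A(111, m)) = √(-21402 + 163) = √(-21239) = I*√21239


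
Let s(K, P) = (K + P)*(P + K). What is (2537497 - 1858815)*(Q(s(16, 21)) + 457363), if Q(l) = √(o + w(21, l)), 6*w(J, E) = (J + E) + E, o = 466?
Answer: 310404035566 + 339341*√33330/3 ≈ 3.1042e+11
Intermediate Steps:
s(K, P) = (K + P)² (s(K, P) = (K + P)*(K + P) = (K + P)²)
w(J, E) = E/3 + J/6 (w(J, E) = ((J + E) + E)/6 = ((E + J) + E)/6 = (J + 2*E)/6 = E/3 + J/6)
Q(l) = √(939/2 + l/3) (Q(l) = √(466 + (l/3 + (⅙)*21)) = √(466 + (l/3 + 7/2)) = √(466 + (7/2 + l/3)) = √(939/2 + l/3))
(2537497 - 1858815)*(Q(s(16, 21)) + 457363) = (2537497 - 1858815)*(√(16902 + 12*(16 + 21)²)/6 + 457363) = 678682*(√(16902 + 12*37²)/6 + 457363) = 678682*(√(16902 + 12*1369)/6 + 457363) = 678682*(√(16902 + 16428)/6 + 457363) = 678682*(√33330/6 + 457363) = 678682*(457363 + √33330/6) = 310404035566 + 339341*√33330/3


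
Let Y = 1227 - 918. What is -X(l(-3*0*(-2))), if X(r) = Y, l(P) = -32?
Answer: -309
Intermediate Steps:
Y = 309
X(r) = 309
-X(l(-3*0*(-2))) = -1*309 = -309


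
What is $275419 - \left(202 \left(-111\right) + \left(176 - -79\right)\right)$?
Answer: $297586$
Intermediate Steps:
$275419 - \left(202 \left(-111\right) + \left(176 - -79\right)\right) = 275419 - \left(-22422 + \left(176 + 79\right)\right) = 275419 - \left(-22422 + 255\right) = 275419 - -22167 = 275419 + 22167 = 297586$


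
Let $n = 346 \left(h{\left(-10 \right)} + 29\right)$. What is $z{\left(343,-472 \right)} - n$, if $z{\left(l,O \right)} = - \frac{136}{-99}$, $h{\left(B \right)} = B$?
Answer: $- \frac{650690}{99} \approx -6572.6$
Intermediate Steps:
$z{\left(l,O \right)} = \frac{136}{99}$ ($z{\left(l,O \right)} = \left(-136\right) \left(- \frac{1}{99}\right) = \frac{136}{99}$)
$n = 6574$ ($n = 346 \left(-10 + 29\right) = 346 \cdot 19 = 6574$)
$z{\left(343,-472 \right)} - n = \frac{136}{99} - 6574 = - \frac{650690}{99}$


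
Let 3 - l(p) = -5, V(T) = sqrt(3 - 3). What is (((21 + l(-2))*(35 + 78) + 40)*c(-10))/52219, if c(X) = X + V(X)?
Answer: -33170/52219 ≈ -0.63521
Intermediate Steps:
V(T) = 0 (V(T) = sqrt(0) = 0)
l(p) = 8 (l(p) = 3 - 1*(-5) = 3 + 5 = 8)
c(X) = X (c(X) = X + 0 = X)
(((21 + l(-2))*(35 + 78) + 40)*c(-10))/52219 = (((21 + 8)*(35 + 78) + 40)*(-10))/52219 = ((29*113 + 40)*(-10))*(1/52219) = ((3277 + 40)*(-10))*(1/52219) = (3317*(-10))*(1/52219) = -33170*1/52219 = -33170/52219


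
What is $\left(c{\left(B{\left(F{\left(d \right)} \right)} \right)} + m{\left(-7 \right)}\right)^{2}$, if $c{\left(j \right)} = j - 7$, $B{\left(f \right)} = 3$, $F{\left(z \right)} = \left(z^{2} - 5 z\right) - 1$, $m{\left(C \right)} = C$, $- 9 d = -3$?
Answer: $121$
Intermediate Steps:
$d = \frac{1}{3}$ ($d = \left(- \frac{1}{9}\right) \left(-3\right) = \frac{1}{3} \approx 0.33333$)
$F{\left(z \right)} = -1 + z^{2} - 5 z$
$c{\left(j \right)} = -7 + j$
$\left(c{\left(B{\left(F{\left(d \right)} \right)} \right)} + m{\left(-7 \right)}\right)^{2} = \left(\left(-7 + 3\right) - 7\right)^{2} = \left(-4 - 7\right)^{2} = \left(-11\right)^{2} = 121$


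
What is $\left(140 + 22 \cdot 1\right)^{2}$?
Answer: $26244$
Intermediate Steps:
$\left(140 + 22 \cdot 1\right)^{2} = \left(140 + 22\right)^{2} = 162^{2} = 26244$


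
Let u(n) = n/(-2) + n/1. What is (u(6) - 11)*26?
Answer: -208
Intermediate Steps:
u(n) = n/2 (u(n) = n*(-1/2) + n*1 = -n/2 + n = n/2)
(u(6) - 11)*26 = ((1/2)*6 - 11)*26 = (3 - 11)*26 = -8*26 = -208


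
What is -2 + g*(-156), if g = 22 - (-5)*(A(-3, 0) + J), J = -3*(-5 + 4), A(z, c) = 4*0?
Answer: -5774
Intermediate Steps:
A(z, c) = 0
J = 3 (J = -3*(-1) = 3)
g = 37 (g = 22 - (-5)*(0 + 3) = 22 - (-5)*3 = 22 - 1*(-15) = 22 + 15 = 37)
-2 + g*(-156) = -2 + 37*(-156) = -2 - 5772 = -5774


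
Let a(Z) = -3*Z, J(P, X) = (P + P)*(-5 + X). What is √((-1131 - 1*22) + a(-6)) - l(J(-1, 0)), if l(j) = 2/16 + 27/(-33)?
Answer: 61/88 + I*√1135 ≈ 0.69318 + 33.69*I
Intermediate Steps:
J(P, X) = 2*P*(-5 + X) (J(P, X) = (2*P)*(-5 + X) = 2*P*(-5 + X))
l(j) = -61/88 (l(j) = 2*(1/16) + 27*(-1/33) = ⅛ - 9/11 = -61/88)
√((-1131 - 1*22) + a(-6)) - l(J(-1, 0)) = √((-1131 - 1*22) - 3*(-6)) - 1*(-61/88) = √((-1131 - 22) + 18) + 61/88 = √(-1153 + 18) + 61/88 = √(-1135) + 61/88 = I*√1135 + 61/88 = 61/88 + I*√1135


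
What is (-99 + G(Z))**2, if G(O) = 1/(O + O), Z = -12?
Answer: 5650129/576 ≈ 9809.3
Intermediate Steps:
G(O) = 1/(2*O)
(-99 + G(Z))**2 = (-99 + (1/2)/(-12))**2 = (-99 + (1/2)*(-1/12))**2 = (-99 - 1/24)**2 = (-2377/24)**2 = 5650129/576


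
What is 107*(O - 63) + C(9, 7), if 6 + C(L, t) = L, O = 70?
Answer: 752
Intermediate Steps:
C(L, t) = -6 + L
107*(O - 63) + C(9, 7) = 107*(70 - 63) + (-6 + 9) = 107*7 + 3 = 749 + 3 = 752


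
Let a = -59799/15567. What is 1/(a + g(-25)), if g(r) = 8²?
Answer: 5189/312163 ≈ 0.016623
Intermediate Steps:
g(r) = 64
a = -19933/5189 (a = -59799*1/15567 = -19933/5189 ≈ -3.8414)
1/(a + g(-25)) = 1/(-19933/5189 + 64) = 1/(312163/5189) = 5189/312163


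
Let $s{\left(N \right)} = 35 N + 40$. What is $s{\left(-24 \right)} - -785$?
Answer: $-15$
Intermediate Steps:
$s{\left(N \right)} = 40 + 35 N$
$s{\left(-24 \right)} - -785 = \left(40 + 35 \left(-24\right)\right) - -785 = \left(40 - 840\right) + 785 = -800 + 785 = -15$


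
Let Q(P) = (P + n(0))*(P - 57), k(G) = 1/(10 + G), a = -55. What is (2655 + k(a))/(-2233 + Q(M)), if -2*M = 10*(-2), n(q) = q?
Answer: -119474/121635 ≈ -0.98223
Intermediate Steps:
M = 10 (M = -5*(-2) = -½*(-20) = 10)
Q(P) = P*(-57 + P) (Q(P) = (P + 0)*(P - 57) = P*(-57 + P))
(2655 + k(a))/(-2233 + Q(M)) = (2655 + 1/(10 - 55))/(-2233 + 10*(-57 + 10)) = (2655 + 1/(-45))/(-2233 + 10*(-47)) = (2655 - 1/45)/(-2233 - 470) = (119474/45)/(-2703) = (119474/45)*(-1/2703) = -119474/121635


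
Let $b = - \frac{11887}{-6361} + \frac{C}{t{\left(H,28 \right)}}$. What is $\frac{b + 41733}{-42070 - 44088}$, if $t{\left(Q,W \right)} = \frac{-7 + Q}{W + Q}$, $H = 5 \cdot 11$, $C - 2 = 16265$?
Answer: $- \frac{21331198121}{26306449824} \approx -0.81087$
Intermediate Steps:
$C = 16267$ ($C = 2 + 16265 = 16267$)
$H = 55$
$t{\left(Q,W \right)} = \frac{-7 + Q}{Q + W}$
$b = \frac{8588944697}{305328}$ ($b = - \frac{11887}{-6361} + \frac{16267}{\frac{1}{55 + 28} \left(-7 + 55\right)} = \left(-11887\right) \left(- \frac{1}{6361}\right) + \frac{16267}{\frac{1}{83} \cdot 48} = \frac{11887}{6361} + \frac{16267}{\frac{1}{83} \cdot 48} = \frac{11887}{6361} + \frac{16267}{\frac{48}{83}} = \frac{11887}{6361} + 16267 \cdot \frac{83}{48} = \frac{11887}{6361} + \frac{1350161}{48} = \frac{8588944697}{305328} \approx 28130.0$)
$\frac{b + 41733}{-42070 - 44088} = \frac{\frac{8588944697}{305328} + 41733}{-42070 - 44088} = \frac{21331198121}{305328 \left(-86158\right)} = \frac{21331198121}{305328} \left(- \frac{1}{86158}\right) = - \frac{21331198121}{26306449824}$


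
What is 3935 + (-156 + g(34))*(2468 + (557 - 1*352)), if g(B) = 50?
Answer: -279403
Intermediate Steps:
3935 + (-156 + g(34))*(2468 + (557 - 1*352)) = 3935 + (-156 + 50)*(2468 + (557 - 1*352)) = 3935 - 106*(2468 + (557 - 352)) = 3935 - 106*(2468 + 205) = 3935 - 106*2673 = 3935 - 283338 = -279403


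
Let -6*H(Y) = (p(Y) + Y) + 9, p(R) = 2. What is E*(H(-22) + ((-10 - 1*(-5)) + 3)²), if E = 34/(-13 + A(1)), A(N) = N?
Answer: -595/36 ≈ -16.528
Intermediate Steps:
H(Y) = -11/6 - Y/6 (H(Y) = -((2 + Y) + 9)/6 = -(11 + Y)/6 = -11/6 - Y/6)
E = -17/6 (E = 34/(-13 + 1) = 34/(-12) = 34*(-1/12) = -17/6 ≈ -2.8333)
E*(H(-22) + ((-10 - 1*(-5)) + 3)²) = -17*((-11/6 - ⅙*(-22)) + ((-10 - 1*(-5)) + 3)²)/6 = -17*((-11/6 + 11/3) + ((-10 + 5) + 3)²)/6 = -17*(11/6 + (-5 + 3)²)/6 = -17*(11/6 + (-2)²)/6 = -17*(11/6 + 4)/6 = -17/6*35/6 = -595/36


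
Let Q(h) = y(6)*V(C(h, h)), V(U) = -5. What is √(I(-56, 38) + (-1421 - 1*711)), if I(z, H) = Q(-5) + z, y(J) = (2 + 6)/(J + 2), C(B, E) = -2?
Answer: I*√2193 ≈ 46.829*I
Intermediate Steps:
y(J) = 8/(2 + J)
Q(h) = -5 (Q(h) = (8/(2 + 6))*(-5) = (8/8)*(-5) = (8*(⅛))*(-5) = 1*(-5) = -5)
I(z, H) = -5 + z
√(I(-56, 38) + (-1421 - 1*711)) = √((-5 - 56) + (-1421 - 1*711)) = √(-61 + (-1421 - 711)) = √(-61 - 2132) = √(-2193) = I*√2193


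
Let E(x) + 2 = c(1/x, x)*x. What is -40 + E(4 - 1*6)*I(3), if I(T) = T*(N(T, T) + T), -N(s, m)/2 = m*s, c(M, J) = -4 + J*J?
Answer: 50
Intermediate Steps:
c(M, J) = -4 + J**2
N(s, m) = -2*m*s
I(T) = T*(T - 2*T**2) (I(T) = T*(-2*T*T + T) = T*(-2*T**2 + T) = T*(T - 2*T**2))
E(x) = -2 + x*(-4 + x**2) (E(x) = -2 + (-4 + x**2)*x = -2 + x*(-4 + x**2))
-40 + E(4 - 1*6)*I(3) = -40 + (-2 + (4 - 1*6)*(-4 + (4 - 1*6)**2))*(3**2*(1 - 2*3)) = -40 + (-2 + (4 - 6)*(-4 + (4 - 6)**2))*(9*(1 - 6)) = -40 + (-2 - 2*(-4 + (-2)**2))*(9*(-5)) = -40 + (-2 - 2*(-4 + 4))*(-45) = -40 + (-2 - 2*0)*(-45) = -40 + (-2 + 0)*(-45) = -40 - 2*(-45) = -40 + 90 = 50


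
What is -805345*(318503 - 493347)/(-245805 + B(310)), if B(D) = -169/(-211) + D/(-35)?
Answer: -51993996930715/90766471 ≈ -5.7283e+5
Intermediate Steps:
B(D) = 169/211 - D/35 (B(D) = -169*(-1/211) + D*(-1/35) = 169/211 - D/35)
-805345*(318503 - 493347)/(-245805 + B(310)) = -805345*(318503 - 493347)/(-245805 + (169/211 - 1/35*310)) = -805345*(-174844/(-245805 + (169/211 - 62/7))) = -805345*(-174844/(-245805 - 11899/1477)) = -805345/((-363065884/1477*(-1/174844))) = -805345/90766471/64561147 = -805345*64561147/90766471 = -51993996930715/90766471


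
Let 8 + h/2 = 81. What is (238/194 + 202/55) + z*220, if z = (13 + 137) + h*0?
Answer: 176081139/5335 ≈ 33005.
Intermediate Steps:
h = 146 (h = -16 + 2*81 = -16 + 162 = 146)
z = 150 (z = (13 + 137) + 146*0 = 150 + 0 = 150)
(238/194 + 202/55) + z*220 = (238/194 + 202/55) + 150*220 = (238*(1/194) + 202*(1/55)) + 33000 = (119/97 + 202/55) + 33000 = 26139/5335 + 33000 = 176081139/5335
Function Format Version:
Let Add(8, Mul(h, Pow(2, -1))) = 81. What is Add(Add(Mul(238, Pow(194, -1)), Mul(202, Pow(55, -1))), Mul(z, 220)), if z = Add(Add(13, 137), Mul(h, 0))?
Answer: Rational(176081139, 5335) ≈ 33005.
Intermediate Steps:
h = 146 (h = Add(-16, Mul(2, 81)) = Add(-16, 162) = 146)
z = 150 (z = Add(Add(13, 137), Mul(146, 0)) = Add(150, 0) = 150)
Add(Add(Mul(238, Pow(194, -1)), Mul(202, Pow(55, -1))), Mul(z, 220)) = Add(Add(Mul(238, Pow(194, -1)), Mul(202, Pow(55, -1))), Mul(150, 220)) = Add(Add(Mul(238, Rational(1, 194)), Mul(202, Rational(1, 55))), 33000) = Add(Add(Rational(119, 97), Rational(202, 55)), 33000) = Add(Rational(26139, 5335), 33000) = Rational(176081139, 5335)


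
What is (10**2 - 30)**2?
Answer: 4900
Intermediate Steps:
(10**2 - 30)**2 = (100 - 30)**2 = 70**2 = 4900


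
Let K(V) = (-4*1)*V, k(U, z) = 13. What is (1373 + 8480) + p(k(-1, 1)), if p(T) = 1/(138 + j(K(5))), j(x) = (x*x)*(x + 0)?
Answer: 77464285/7862 ≈ 9853.0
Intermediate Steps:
K(V) = -4*V
j(x) = x³ (j(x) = x²*x = x³)
p(T) = -1/7862 (p(T) = 1/(138 + (-4*5)³) = 1/(138 + (-20)³) = 1/(138 - 8000) = 1/(-7862) = -1/7862)
(1373 + 8480) + p(k(-1, 1)) = (1373 + 8480) - 1/7862 = 9853 - 1/7862 = 77464285/7862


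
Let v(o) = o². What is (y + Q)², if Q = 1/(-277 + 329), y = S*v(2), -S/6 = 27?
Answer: 1135353025/2704 ≈ 4.1988e+5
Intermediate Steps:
S = -162 (S = -6*27 = -162)
y = -648 (y = -162*2² = -162*4 = -648)
Q = 1/52 ≈ 0.019231
(y + Q)² = (-648 + 1/52)² = (-33695/52)² = 1135353025/2704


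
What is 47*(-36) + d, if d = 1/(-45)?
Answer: -76141/45 ≈ -1692.0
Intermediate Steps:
d = -1/45 ≈ -0.022222
47*(-36) + d = 47*(-36) - 1/45 = -1692 - 1/45 = -76141/45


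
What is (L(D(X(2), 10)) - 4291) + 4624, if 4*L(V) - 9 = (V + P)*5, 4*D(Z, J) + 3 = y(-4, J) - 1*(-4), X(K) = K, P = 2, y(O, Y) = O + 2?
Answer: 5399/16 ≈ 337.44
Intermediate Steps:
y(O, Y) = 2 + O
D(Z, J) = -1/4 (D(Z, J) = -3/4 + ((2 - 4) - 1*(-4))/4 = -3/4 + (-2 + 4)/4 = -3/4 + (1/4)*2 = -3/4 + 1/2 = -1/4)
L(V) = 19/4 + 5*V/4 (L(V) = 9/4 + ((V + 2)*5)/4 = 9/4 + ((2 + V)*5)/4 = 9/4 + (10 + 5*V)/4 = 9/4 + (5/2 + 5*V/4) = 19/4 + 5*V/4)
(L(D(X(2), 10)) - 4291) + 4624 = ((19/4 + (5/4)*(-1/4)) - 4291) + 4624 = ((19/4 - 5/16) - 4291) + 4624 = (71/16 - 4291) + 4624 = -68585/16 + 4624 = 5399/16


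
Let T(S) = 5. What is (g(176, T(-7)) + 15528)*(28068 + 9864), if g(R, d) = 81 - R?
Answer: 585404556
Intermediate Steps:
(g(176, T(-7)) + 15528)*(28068 + 9864) = ((81 - 1*176) + 15528)*(28068 + 9864) = ((81 - 176) + 15528)*37932 = (-95 + 15528)*37932 = 15433*37932 = 585404556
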